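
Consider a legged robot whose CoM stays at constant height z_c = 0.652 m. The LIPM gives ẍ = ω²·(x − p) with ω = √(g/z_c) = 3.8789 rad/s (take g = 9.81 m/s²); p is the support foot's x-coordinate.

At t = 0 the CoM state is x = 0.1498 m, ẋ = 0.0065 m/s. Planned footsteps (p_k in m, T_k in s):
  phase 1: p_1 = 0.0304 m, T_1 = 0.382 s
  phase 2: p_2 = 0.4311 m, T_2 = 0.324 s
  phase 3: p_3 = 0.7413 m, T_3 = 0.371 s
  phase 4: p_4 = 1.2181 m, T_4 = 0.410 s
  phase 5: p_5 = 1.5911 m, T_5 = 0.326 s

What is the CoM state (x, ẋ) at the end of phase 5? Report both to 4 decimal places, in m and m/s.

x = 2.3613, ẋ = 3.5245

phase 1: p=0.0304, T=0.382, ωT=1.481740, cosh=2.313919, sinh=2.086677; start (x,ẋ)=(0.149800, 0.006500) → end (x,ẋ)=(0.310179, 0.981465)
phase 2: p=0.4311, T=0.324, ωT=1.256764, cosh=1.899302, sinh=1.614728; start (x,ẋ)=(0.310179, 0.981465) → end (x,ẋ)=(0.610003, 1.106723)
phase 3: p=0.7413, T=0.371, ωT=1.439072, cosh=2.226964, sinh=1.989816; start (x,ẋ)=(0.610003, 1.106723) → end (x,ẋ)=(1.016639, 1.451245)
phase 4: p=1.2181, T=0.410, ωT=1.590349, cosh=2.554658, sinh=2.350803; start (x,ẋ)=(1.016639, 1.451245) → end (x,ẋ)=(1.582960, 1.870402)
phase 5: p=1.5911, T=0.326, ωT=1.264521, cosh=1.911886, sinh=1.629512; start (x,ẋ)=(1.582960, 1.870402) → end (x,ẋ)=(2.361287, 3.524547)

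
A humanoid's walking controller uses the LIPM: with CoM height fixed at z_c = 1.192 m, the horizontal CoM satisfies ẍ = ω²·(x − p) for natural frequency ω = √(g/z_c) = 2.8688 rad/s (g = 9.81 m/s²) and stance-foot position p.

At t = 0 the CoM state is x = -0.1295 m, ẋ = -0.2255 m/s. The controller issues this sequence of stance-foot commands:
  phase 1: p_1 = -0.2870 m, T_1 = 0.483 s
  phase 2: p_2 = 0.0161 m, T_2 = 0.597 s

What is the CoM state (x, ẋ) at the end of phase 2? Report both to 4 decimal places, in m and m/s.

x = 0.0281, ẋ = 0.1607

phase 1: p=-0.2870, T=0.483, ωT=1.385630, cosh=2.123756, sinh=1.873589; start (x,ẋ)=(-0.129500, -0.225500) → end (x,ẋ)=(-0.099781, 0.367648)
phase 2: p=0.0161, T=0.597, ωT=1.712674, cosh=2.862073, sinh=2.681690; start (x,ẋ)=(-0.099781, 0.367648) → end (x,ẋ)=(0.028110, 0.160739)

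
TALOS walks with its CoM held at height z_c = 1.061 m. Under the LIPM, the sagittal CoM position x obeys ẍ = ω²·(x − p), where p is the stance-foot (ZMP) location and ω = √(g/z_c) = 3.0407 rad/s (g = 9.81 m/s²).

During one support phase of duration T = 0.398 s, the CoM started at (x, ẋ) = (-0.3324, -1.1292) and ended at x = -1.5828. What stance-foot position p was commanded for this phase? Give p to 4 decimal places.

p = 0.4943

ωT = 3.0407·0.398 = 1.210199; cosh(ωT) = 1.826144, sinh(ωT) = 1.528006
x(T) = p + (x₀−p)·cosh(ωT) + (ẋ₀/ω)·sinh(ωT) ⇒ p·(1 − cosh) = x(T) − x₀·cosh − (ẋ₀/ω)·sinh
numerator   = -1.5828 − (-0.3324)·1.826144 − (-1.1292/3.0407)·1.528006 = -0.408346
denominator = 1 − 1.826144 = -0.826144
p = -0.408346 / -0.826144 = 0.4943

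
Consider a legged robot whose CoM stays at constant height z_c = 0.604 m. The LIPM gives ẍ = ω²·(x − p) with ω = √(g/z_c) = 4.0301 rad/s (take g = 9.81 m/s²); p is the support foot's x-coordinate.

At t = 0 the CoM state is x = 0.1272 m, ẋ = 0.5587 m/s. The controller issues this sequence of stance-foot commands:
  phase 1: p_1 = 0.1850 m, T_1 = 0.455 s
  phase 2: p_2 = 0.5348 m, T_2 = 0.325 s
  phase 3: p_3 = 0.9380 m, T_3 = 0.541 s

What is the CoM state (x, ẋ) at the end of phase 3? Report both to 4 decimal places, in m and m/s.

phase 1: p=0.1850, T=0.455, ωT=1.833696, cosh=3.208394, sinh=3.048572; start (x,ẋ)=(0.127200, 0.558700) → end (x,ẋ)=(0.422184, 1.082396)
phase 2: p=0.5348, T=0.325, ωT=1.309783, cosh=1.987623, sinh=1.717744; start (x,ẋ)=(0.422184, 1.082396) → end (x,ẋ)=(0.772310, 1.371790)
phase 3: p=0.9380, T=0.541, ωT=2.180284, cosh=4.480915, sinh=4.367905; start (x,ẋ)=(0.772310, 1.371790) → end (x,ẋ)=(1.682331, 3.230215)

x = 1.6823, ẋ = 3.2302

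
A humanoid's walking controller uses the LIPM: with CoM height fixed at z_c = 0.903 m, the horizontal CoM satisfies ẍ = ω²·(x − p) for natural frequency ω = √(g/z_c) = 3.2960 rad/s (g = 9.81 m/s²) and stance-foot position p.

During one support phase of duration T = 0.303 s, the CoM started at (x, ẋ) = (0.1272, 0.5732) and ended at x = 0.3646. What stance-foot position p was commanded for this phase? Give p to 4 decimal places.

p = 0.0656

ωT = 3.2960·0.303 = 0.998688; cosh(ωT) = 1.541540, sinh(ωT) = 1.173178
x(T) = p + (x₀−p)·cosh(ωT) + (ẋ₀/ω)·sinh(ωT) ⇒ p·(1 − cosh) = x(T) − x₀·cosh − (ẋ₀/ω)·sinh
numerator   = 0.3646 − (0.1272)·1.541540 − (0.5732/3.2960)·1.173178 = -0.035509
denominator = 1 − 1.541540 = -0.541540
p = -0.035509 / -0.541540 = 0.0656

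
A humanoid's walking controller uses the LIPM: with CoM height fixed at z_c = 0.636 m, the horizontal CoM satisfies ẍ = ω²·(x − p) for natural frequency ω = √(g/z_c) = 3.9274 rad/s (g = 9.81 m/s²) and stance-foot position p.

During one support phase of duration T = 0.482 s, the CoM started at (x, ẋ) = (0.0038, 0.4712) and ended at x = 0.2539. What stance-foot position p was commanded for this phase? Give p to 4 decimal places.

ωT = 3.9274·0.482 = 1.893007; cosh(ωT) = 3.394960, sinh(ωT) = 3.244342
x(T) = p + (x₀−p)·cosh(ωT) + (ẋ₀/ω)·sinh(ωT) ⇒ p·(1 − cosh) = x(T) − x₀·cosh − (ẋ₀/ω)·sinh
numerator   = 0.2539 − (0.0038)·3.394960 − (0.4712/3.9274)·3.244342 = -0.148249
denominator = 1 − 3.394960 = -2.394960
p = -0.148249 / -2.394960 = 0.0619

p = 0.0619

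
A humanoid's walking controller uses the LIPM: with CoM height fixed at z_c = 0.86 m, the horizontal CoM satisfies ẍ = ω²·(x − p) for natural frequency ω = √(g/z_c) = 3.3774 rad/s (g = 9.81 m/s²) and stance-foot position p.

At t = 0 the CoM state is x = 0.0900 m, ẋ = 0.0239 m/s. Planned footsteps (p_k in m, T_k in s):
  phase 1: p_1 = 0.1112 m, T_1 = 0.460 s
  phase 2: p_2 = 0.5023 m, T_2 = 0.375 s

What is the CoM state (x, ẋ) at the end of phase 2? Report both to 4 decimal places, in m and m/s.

x = -0.3660, ẋ = -2.5548

phase 1: p=0.1112, T=0.460, ωT=1.553604, cosh=2.469983, sinh=2.258498; start (x,ẋ)=(0.090000, 0.023900) → end (x,ẋ)=(0.074819, -0.102678)
phase 2: p=0.5023, T=0.375, ωT=1.266525, cosh=1.915155, sinh=1.633345; start (x,ẋ)=(0.074819, -0.102678) → end (x,ẋ)=(-0.366049, -2.554829)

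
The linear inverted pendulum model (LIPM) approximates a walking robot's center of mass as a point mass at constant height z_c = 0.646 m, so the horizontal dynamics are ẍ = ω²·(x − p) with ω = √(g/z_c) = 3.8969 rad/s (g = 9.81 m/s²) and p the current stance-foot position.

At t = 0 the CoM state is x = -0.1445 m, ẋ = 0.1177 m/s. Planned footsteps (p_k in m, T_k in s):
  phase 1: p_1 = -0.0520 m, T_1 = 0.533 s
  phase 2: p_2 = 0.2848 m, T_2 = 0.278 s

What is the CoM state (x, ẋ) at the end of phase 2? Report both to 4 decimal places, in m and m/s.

phase 1: p=-0.0520, T=0.533, ωT=2.077048, cosh=4.053086, sinh=3.927786; start (x,ẋ)=(-0.144500, 0.117700) → end (x,ẋ)=(-0.308278, -0.938774)
phase 2: p=0.2848, T=0.278, ωT=1.083338, cosh=1.646495, sinh=1.308031; start (x,ẋ)=(-0.308278, -0.938774) → end (x,ẋ)=(-1.006808, -4.568761)

x = -1.0068, ẋ = -4.5688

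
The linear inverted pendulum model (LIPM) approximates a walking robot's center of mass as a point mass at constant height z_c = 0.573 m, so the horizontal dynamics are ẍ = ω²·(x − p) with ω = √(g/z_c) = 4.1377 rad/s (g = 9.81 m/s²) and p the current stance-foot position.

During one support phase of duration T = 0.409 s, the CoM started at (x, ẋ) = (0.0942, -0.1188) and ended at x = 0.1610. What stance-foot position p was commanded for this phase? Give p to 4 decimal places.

ωT = 4.1377·0.409 = 1.692319; cosh(ωT) = 2.808078, sinh(ωT) = 2.623986
x(T) = p + (x₀−p)·cosh(ωT) + (ẋ₀/ω)·sinh(ωT) ⇒ p·(1 − cosh) = x(T) − x₀·cosh − (ẋ₀/ω)·sinh
numerator   = 0.1610 − (0.0942)·2.808078 − (-0.1188/4.1377)·2.623986 = -0.028182
denominator = 1 − 2.808078 = -1.808078
p = -0.028182 / -1.808078 = 0.0156

p = 0.0156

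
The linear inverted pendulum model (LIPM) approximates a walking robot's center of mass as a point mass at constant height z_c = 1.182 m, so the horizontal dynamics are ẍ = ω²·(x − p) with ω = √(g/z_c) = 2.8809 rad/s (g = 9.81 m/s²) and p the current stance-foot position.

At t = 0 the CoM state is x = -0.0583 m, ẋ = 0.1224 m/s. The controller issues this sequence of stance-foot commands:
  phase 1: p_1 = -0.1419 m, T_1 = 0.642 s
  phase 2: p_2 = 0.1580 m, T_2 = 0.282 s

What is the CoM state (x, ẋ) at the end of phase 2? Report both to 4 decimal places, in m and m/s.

x = 0.6580, ẋ = 1.8157

phase 1: p=-0.1419, T=0.642, ωT=1.849538, cosh=3.257095, sinh=3.099785; start (x,ẋ)=(-0.058300, 0.122400) → end (x,ẋ)=(0.262093, 1.145231)
phase 2: p=0.1580, T=0.282, ωT=0.812414, cosh=1.348563, sinh=0.904777; start (x,ẋ)=(0.262093, 1.145231) → end (x,ẋ)=(0.658048, 1.815742)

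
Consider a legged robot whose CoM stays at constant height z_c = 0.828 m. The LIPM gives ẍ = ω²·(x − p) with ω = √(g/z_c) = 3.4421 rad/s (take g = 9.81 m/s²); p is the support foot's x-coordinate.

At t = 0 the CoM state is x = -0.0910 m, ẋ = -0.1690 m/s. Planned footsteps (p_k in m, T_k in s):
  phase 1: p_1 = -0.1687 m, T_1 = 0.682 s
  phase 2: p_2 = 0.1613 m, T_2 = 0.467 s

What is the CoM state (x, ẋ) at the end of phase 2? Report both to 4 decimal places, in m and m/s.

phase 1: p=-0.1687, T=0.682, ωT=2.347512, cosh=5.277561, sinh=5.181955; start (x,ẋ)=(-0.091000, -0.169000) → end (x,ẋ)=(-0.013057, 0.494012)
phase 2: p=0.1613, T=0.467, ωT=1.607461, cosh=2.595260, sinh=2.394864; start (x,ẋ)=(-0.013057, 0.494012) → end (x,ẋ)=(0.052511, -0.155196)

x = 0.0525, ẋ = -0.1552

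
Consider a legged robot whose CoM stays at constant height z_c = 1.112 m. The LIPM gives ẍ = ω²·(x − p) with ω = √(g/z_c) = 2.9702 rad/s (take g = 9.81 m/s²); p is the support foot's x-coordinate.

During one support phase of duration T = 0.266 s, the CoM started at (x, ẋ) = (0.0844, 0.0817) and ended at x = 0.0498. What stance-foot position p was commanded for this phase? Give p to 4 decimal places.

p = 0.2629

ωT = 2.9702·0.266 = 0.790073; cosh(ωT) = 1.328685, sinh(ωT) = 0.874873
x(T) = p + (x₀−p)·cosh(ωT) + (ẋ₀/ω)·sinh(ωT) ⇒ p·(1 − cosh) = x(T) − x₀·cosh − (ẋ₀/ω)·sinh
numerator   = 0.0498 − (0.0844)·1.328685 − (0.0817/2.9702)·0.874873 = -0.086406
denominator = 1 − 1.328685 = -0.328685
p = -0.086406 / -0.328685 = 0.2629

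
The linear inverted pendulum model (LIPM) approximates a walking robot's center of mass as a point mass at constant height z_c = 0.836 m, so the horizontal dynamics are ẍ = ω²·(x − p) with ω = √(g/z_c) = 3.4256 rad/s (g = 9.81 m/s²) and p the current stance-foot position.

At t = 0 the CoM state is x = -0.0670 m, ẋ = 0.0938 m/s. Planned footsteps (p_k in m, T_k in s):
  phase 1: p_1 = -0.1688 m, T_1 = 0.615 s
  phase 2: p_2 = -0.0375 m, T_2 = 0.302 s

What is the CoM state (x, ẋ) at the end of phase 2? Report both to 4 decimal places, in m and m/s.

phase 1: p=-0.1688, T=0.615, ωT=2.106744, cosh=4.171531, sinh=4.049898; start (x,ẋ)=(-0.067000, 0.093800) → end (x,ẋ)=(0.366756, 1.803595)
phase 2: p=-0.0375, T=0.302, ωT=1.034531, cosh=1.584590, sinh=1.229197; start (x,ẋ)=(0.366756, 1.803595) → end (x,ẋ)=(1.250259, 4.560175)

x = 1.2503, ẋ = 4.5602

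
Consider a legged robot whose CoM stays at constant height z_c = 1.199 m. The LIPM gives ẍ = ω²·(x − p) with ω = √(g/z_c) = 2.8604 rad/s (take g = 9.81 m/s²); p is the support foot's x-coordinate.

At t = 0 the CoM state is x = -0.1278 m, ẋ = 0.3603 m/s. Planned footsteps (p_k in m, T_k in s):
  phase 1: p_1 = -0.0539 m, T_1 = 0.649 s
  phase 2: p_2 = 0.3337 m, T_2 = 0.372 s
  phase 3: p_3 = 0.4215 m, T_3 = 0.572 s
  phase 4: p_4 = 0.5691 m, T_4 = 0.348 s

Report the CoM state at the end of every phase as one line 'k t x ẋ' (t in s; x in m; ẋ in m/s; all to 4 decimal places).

phase 1: p=-0.0539, T=0.649, ωT=1.856400, cosh=3.278442, sinh=3.122208; start (x,ẋ)=(-0.127800, 0.360300) → end (x,ẋ)=(0.097101, 0.521239)
phase 2: p=0.3337, T=0.372, ωT=1.064069, cosh=1.621594, sinh=1.276545; start (x,ẋ)=(0.097101, 0.521239) → end (x,ẋ)=(0.182652, -0.018687)
phase 3: p=0.4215, T=0.572, ωT=1.636149, cosh=2.665041, sinh=2.470313; start (x,ẋ)=(0.182652, -0.018687) → end (x,ẋ)=(-0.231178, -1.737521)
phase 4: p=0.5691, T=0.348, ωT=0.995419, cosh=1.537713, sinh=1.168145; start (x,ẋ)=(-0.231178, -1.737521) → end (x,ẋ)=(-1.371076, -5.345829)

1 0.6490 0.0971 0.5212
2 1.0210 0.1827 -0.0187
3 1.5930 -0.2312 -1.7375
4 1.9410 -1.3711 -5.3458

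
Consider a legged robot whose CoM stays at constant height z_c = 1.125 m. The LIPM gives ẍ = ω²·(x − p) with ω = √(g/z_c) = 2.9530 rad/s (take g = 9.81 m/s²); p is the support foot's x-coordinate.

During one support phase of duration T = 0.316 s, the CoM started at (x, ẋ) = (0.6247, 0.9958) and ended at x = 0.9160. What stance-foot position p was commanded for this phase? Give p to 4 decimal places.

ωT = 2.9530·0.316 = 0.933148; cosh(ωT) = 1.467907, sinh(ωT) = 1.074593
x(T) = p + (x₀−p)·cosh(ωT) + (ẋ₀/ω)·sinh(ωT) ⇒ p·(1 − cosh) = x(T) − x₀·cosh − (ẋ₀/ω)·sinh
numerator   = 0.9160 − (0.6247)·1.467907 − (0.9958/2.9530)·1.074593 = -0.363372
denominator = 1 − 1.467907 = -0.467907
p = -0.363372 / -0.467907 = 0.7766

p = 0.7766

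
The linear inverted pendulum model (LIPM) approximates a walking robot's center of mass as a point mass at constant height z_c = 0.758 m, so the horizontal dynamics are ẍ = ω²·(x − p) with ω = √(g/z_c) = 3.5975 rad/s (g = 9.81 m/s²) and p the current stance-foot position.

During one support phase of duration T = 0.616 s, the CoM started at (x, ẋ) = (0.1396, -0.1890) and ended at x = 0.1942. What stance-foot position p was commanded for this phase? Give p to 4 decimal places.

p = 0.0592

ωT = 3.5975·0.616 = 2.216060; cosh(ωT) = 4.640082, sinh(ωT) = 4.531044
x(T) = p + (x₀−p)·cosh(ωT) + (ẋ₀/ω)·sinh(ωT) ⇒ p·(1 − cosh) = x(T) − x₀·cosh − (ẋ₀/ω)·sinh
numerator   = 0.1942 − (0.1396)·4.640082 − (-0.1890/3.5975)·4.531044 = -0.215510
denominator = 1 − 4.640082 = -3.640082
p = -0.215510 / -3.640082 = 0.0592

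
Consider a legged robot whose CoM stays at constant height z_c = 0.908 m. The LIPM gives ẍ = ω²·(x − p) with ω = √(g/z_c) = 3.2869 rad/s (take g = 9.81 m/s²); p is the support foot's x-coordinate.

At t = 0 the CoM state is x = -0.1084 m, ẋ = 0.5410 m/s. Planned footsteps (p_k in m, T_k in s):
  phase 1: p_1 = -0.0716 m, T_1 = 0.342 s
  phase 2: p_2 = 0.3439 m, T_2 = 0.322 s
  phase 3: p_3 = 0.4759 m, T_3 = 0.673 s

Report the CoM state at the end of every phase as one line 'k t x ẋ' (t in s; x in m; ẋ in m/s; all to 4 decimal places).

phase 1: p=-0.0716, T=0.342, ωT=1.124120, cosh=1.701223, sinh=1.376284; start (x,ẋ)=(-0.108400, 0.541000) → end (x,ẋ)=(0.092321, 0.753889)
phase 2: p=0.3439, T=0.322, ωT=1.058382, cosh=1.614360, sinh=1.267344; start (x,ẋ)=(0.092321, 0.753889) → end (x,ẋ)=(0.228442, 0.169065)
phase 3: p=0.4759, T=0.673, ωT=2.212084, cosh=4.622101, sinh=4.512629; start (x,ẋ)=(0.228442, 0.169065) → end (x,ẋ)=(-0.435766, -2.889006)

1 0.3420 0.0923 0.7539
2 0.6640 0.2284 0.1691
3 1.3370 -0.4358 -2.8890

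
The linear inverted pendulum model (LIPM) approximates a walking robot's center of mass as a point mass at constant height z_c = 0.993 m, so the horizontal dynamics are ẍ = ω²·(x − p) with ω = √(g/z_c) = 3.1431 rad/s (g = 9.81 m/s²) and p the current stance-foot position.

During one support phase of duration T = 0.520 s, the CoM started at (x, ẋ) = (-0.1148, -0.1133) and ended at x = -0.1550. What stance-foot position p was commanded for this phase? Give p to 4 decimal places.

ωT = 3.1431·0.520 = 1.634412; cosh(ωT) = 2.660755, sinh(ωT) = 2.465688
x(T) = p + (x₀−p)·cosh(ωT) + (ẋ₀/ω)·sinh(ωT) ⇒ p·(1 − cosh) = x(T) − x₀·cosh − (ẋ₀/ω)·sinh
numerator   = -0.1550 − (-0.1148)·2.660755 − (-0.1133/3.1431)·2.465688 = 0.239336
denominator = 1 − 2.660755 = -1.660755
p = 0.239336 / -1.660755 = -0.1441

p = -0.1441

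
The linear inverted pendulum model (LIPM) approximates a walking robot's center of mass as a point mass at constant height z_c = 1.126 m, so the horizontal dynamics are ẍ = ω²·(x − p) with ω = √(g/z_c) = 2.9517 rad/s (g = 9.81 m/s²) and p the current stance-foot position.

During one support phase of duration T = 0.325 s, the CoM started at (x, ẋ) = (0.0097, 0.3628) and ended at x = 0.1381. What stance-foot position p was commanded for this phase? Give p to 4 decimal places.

ωT = 2.9517·0.325 = 0.959303; cosh(ωT) = 1.496518, sinh(ωT) = 1.113358
x(T) = p + (x₀−p)·cosh(ωT) + (ẋ₀/ω)·sinh(ωT) ⇒ p·(1 − cosh) = x(T) − x₀·cosh − (ẋ₀/ω)·sinh
numerator   = 0.1381 − (0.0097)·1.496518 − (0.3628/2.9517)·1.113358 = -0.013261
denominator = 1 − 1.496518 = -0.496518
p = -0.013261 / -0.496518 = 0.0267

p = 0.0267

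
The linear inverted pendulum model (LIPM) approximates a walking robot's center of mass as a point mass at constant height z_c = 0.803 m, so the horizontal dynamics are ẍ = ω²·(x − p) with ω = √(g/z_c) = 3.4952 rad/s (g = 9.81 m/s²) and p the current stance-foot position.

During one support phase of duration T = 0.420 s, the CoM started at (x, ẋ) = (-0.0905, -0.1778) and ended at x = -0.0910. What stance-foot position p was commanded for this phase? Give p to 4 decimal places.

p = -0.1714

ωT = 3.4952·0.420 = 1.467984; cosh(ωT) = 2.285433, sinh(ωT) = 2.055043
x(T) = p + (x₀−p)·cosh(ωT) + (ẋ₀/ω)·sinh(ωT) ⇒ p·(1 − cosh) = x(T) − x₀·cosh − (ẋ₀/ω)·sinh
numerator   = -0.0910 − (-0.0905)·2.285433 − (-0.1778/3.4952)·2.055043 = 0.220371
denominator = 1 − 2.285433 = -1.285433
p = 0.220371 / -1.285433 = -0.1714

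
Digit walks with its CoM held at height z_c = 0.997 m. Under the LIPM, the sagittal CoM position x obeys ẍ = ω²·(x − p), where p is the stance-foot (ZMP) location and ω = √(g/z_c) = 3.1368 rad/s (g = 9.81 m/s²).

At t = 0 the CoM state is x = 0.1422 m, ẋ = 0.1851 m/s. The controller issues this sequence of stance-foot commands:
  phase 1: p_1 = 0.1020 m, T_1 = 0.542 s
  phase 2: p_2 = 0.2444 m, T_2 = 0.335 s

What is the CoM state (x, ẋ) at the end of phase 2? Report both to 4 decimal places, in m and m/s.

x = 0.7920, ẋ = 1.8776

phase 1: p=0.1020, T=0.542, ωT=1.700146, cosh=2.828701, sinh=2.646044; start (x,ẋ)=(0.142200, 0.185100) → end (x,ẋ)=(0.371855, 0.857257)
phase 2: p=0.2444, T=0.335, ωT=1.050828, cosh=1.604833, sinh=1.255185; start (x,ẋ)=(0.371855, 0.857257) → end (x,ẋ)=(0.791973, 1.877577)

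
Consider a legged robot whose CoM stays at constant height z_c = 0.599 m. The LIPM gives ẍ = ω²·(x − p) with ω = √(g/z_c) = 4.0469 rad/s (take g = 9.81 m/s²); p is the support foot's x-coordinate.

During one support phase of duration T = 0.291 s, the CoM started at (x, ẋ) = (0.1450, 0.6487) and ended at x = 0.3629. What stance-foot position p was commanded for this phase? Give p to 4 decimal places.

p = 0.1677

ωT = 4.0469·0.291 = 1.177648; cosh(ωT) = 1.777365, sinh(ωT) = 1.469363
x(T) = p + (x₀−p)·cosh(ωT) + (ẋ₀/ω)·sinh(ωT) ⇒ p·(1 − cosh) = x(T) − x₀·cosh − (ẋ₀/ω)·sinh
numerator   = 0.3629 − (0.1450)·1.777365 − (0.6487/4.0469)·1.469363 = -0.130350
denominator = 1 − 1.777365 = -0.777365
p = -0.130350 / -0.777365 = 0.1677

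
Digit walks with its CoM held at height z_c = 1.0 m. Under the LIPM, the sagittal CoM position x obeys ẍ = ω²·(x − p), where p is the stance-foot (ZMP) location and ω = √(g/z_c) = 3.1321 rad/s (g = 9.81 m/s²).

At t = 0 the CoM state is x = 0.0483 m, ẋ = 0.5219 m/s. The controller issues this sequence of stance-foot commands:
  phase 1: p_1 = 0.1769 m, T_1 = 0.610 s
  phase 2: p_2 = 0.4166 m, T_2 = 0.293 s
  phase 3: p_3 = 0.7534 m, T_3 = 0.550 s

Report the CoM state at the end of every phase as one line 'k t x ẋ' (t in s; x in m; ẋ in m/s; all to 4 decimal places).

1 0.6100 0.2835 0.4708
2 0.9030 0.3816 0.2450
3 1.4530 -0.1087 -2.4485

phase 1: p=0.1769, T=0.610, ωT=1.910581, cosh=3.452504, sinh=3.304510; start (x,ẋ)=(0.048300, 0.521900) → end (x,ẋ)=(0.283536, 0.470845)
phase 2: p=0.4166, T=0.293, ωT=0.917705, cosh=1.451487, sinh=1.052052; start (x,ẋ)=(0.283536, 0.470845) → end (x,ẋ)=(0.381614, 0.244963)
phase 3: p=0.7534, T=0.550, ωT=1.722655, cosh=2.888983, sinh=2.710392; start (x,ẋ)=(0.381614, 0.244963) → end (x,ẋ)=(-0.108703, -2.448480)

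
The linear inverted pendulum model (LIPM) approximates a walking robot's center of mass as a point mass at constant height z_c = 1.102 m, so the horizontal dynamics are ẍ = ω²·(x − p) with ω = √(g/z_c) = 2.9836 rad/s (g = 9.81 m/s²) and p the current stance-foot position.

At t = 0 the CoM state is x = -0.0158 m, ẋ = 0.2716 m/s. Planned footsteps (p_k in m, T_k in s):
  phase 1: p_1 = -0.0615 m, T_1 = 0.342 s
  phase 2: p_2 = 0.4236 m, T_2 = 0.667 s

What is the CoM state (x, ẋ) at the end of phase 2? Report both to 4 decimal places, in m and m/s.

phase 1: p=-0.0615, T=0.342, ωT=1.020391, cosh=1.567367, sinh=1.206913; start (x,ẋ)=(-0.015800, 0.271600) → end (x,ẋ)=(0.119995, 0.590260)
phase 2: p=0.4236, T=0.667, ωT=1.990061, cosh=3.726334, sinh=3.589647; start (x,ẋ)=(0.119995, 0.590260) → end (x,ẋ)=(0.002424, -1.052124)

x = 0.0024, ẋ = -1.0521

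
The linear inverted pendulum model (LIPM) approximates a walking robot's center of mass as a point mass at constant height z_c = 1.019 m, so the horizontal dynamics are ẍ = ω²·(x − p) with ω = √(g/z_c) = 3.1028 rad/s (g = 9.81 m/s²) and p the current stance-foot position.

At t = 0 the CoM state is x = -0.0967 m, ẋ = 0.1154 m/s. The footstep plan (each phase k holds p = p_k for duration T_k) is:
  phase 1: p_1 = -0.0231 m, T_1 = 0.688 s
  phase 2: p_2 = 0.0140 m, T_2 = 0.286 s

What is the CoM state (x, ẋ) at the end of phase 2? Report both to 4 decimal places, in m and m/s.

phase 1: p=-0.0231, T=0.688, ωT=2.134726, cosh=4.286505, sinh=4.168228; start (x,ẋ)=(-0.096700, 0.115400) → end (x,ẋ)=(-0.183561, -0.457219)
phase 2: p=0.0140, T=0.286, ωT=0.887401, cosh=1.420266, sinh=1.008542; start (x,ẋ)=(-0.183561, -0.457219) → end (x,ẋ)=(-0.415205, -1.267602)

x = -0.4152, ẋ = -1.2676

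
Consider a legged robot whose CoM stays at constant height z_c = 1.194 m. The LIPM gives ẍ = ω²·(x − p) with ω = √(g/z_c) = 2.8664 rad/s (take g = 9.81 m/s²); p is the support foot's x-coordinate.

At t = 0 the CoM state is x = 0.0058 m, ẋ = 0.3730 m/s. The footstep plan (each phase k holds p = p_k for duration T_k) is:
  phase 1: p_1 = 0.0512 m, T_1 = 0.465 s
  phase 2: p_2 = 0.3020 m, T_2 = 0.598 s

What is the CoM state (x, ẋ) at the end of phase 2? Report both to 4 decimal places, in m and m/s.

phase 1: p=0.0512, T=0.465, ωT=1.332876, cosh=2.027826, sinh=1.764108; start (x,ẋ)=(0.005800, 0.373000) → end (x,ẋ)=(0.188697, 0.526808)
phase 2: p=0.3020, T=0.598, ωT=1.714107, cosh=2.865921, sinh=2.685796; start (x,ẋ)=(0.188697, 0.526808) → end (x,ẋ)=(0.470898, 0.637520)

x = 0.4709, ẋ = 0.6375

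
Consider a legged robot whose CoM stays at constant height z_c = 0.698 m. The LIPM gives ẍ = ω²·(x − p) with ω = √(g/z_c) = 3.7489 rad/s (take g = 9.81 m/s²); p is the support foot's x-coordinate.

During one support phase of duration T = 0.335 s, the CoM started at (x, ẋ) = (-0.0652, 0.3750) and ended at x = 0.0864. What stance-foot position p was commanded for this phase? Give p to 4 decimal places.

ωT = 3.7489·0.335 = 1.255882; cosh(ωT) = 1.897878, sinh(ωT) = 1.613054
x(T) = p + (x₀−p)·cosh(ωT) + (ẋ₀/ω)·sinh(ωT) ⇒ p·(1 − cosh) = x(T) − x₀·cosh − (ẋ₀/ω)·sinh
numerator   = 0.0864 − (-0.0652)·1.897878 − (0.3750/3.7489)·1.613054 = 0.048789
denominator = 1 − 1.897878 = -0.897878
p = 0.048789 / -0.897878 = -0.0543

p = -0.0543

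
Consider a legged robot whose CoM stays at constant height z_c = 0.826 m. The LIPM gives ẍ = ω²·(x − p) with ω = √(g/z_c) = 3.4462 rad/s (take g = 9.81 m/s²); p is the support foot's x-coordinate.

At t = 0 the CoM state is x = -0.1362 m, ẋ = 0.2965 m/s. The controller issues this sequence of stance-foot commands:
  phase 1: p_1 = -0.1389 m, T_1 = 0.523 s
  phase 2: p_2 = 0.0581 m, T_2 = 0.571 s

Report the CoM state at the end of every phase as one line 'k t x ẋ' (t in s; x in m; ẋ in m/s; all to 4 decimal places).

1 0.5230 0.1233 0.9509
2 1.0940 1.2636 4.2559

phase 1: p=-0.1389, T=0.523, ωT=1.802363, cosh=3.114433, sinh=2.949524; start (x,ẋ)=(-0.136200, 0.296500) → end (x,ẋ)=(0.123277, 0.950874)
phase 2: p=0.0581, T=0.571, ωT=1.967780, cosh=3.647272, sinh=3.507505; start (x,ẋ)=(0.123277, 0.950874) → end (x,ẋ)=(1.263606, 4.255922)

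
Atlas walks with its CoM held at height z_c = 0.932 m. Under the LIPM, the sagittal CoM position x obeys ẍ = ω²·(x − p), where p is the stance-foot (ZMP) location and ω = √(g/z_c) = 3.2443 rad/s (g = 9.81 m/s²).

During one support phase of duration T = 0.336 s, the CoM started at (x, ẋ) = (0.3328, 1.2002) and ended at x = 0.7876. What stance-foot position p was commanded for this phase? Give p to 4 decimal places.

p = 0.3835

ωT = 3.2443·0.336 = 1.090085; cosh(ωT) = 1.655357, sinh(ωT) = 1.319169
x(T) = p + (x₀−p)·cosh(ωT) + (ẋ₀/ω)·sinh(ωT) ⇒ p·(1 − cosh) = x(T) − x₀·cosh − (ẋ₀/ω)·sinh
numerator   = 0.7876 − (0.3328)·1.655357 − (1.2002/3.2443)·1.319169 = -0.251318
denominator = 1 − 1.655357 = -0.655357
p = -0.251318 / -0.655357 = 0.3835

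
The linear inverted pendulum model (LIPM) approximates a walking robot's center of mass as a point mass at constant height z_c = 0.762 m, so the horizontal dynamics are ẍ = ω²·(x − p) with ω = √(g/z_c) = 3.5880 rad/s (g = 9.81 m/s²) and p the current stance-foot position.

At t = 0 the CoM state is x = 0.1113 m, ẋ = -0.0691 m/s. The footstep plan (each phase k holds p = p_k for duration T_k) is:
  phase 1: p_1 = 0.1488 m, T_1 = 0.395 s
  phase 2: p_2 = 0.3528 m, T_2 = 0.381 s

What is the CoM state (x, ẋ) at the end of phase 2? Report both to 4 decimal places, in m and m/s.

phase 1: p=0.1488, T=0.395, ωT=1.417260, cosh=2.184089, sinh=1.941712; start (x,ẋ)=(0.111300, -0.069100) → end (x,ẋ)=(0.029502, -0.412178)
phase 2: p=0.3528, T=0.381, ωT=1.367028, cosh=2.089268, sinh=1.834404; start (x,ẋ)=(0.029502, -0.412178) → end (x,ẋ)=(-0.533387, -2.989047)

x = -0.5334, ẋ = -2.9890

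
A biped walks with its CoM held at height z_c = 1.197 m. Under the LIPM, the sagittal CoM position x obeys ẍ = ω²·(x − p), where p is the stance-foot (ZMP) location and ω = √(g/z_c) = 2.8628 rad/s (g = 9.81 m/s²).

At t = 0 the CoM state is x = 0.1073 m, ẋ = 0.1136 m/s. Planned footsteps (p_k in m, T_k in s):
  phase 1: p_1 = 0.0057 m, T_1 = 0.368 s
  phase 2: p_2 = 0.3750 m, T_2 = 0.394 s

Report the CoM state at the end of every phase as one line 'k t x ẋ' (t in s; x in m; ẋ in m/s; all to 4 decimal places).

1 0.3680 0.2191 0.5490
2 0.7620 0.3741 0.3196

phase 1: p=0.0057, T=0.368, ωT=1.053510, cosh=1.608206, sinh=1.259494; start (x,ẋ)=(0.107300, 0.113600) → end (x,ẋ)=(0.219072, 0.549029)
phase 2: p=0.3750, T=0.394, ωT=1.127943, cosh=1.706497, sinh=1.382799; start (x,ẋ)=(0.219072, 0.549029) → end (x,ẋ)=(0.374104, 0.319649)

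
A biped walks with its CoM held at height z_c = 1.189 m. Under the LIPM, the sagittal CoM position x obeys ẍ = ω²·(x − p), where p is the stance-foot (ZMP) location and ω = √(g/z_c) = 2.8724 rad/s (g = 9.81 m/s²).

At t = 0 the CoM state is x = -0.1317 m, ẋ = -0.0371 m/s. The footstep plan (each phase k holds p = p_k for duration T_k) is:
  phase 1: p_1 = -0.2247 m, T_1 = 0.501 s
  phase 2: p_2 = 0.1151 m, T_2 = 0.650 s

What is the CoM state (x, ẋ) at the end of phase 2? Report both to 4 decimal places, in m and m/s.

phase 1: p=-0.2247, T=0.501, ωT=1.439072, cosh=2.226965, sinh=1.989817; start (x,ẋ)=(-0.131700, -0.037100) → end (x,ẋ)=(-0.043293, 0.448926)
phase 2: p=0.1151, T=0.650, ωT=1.867060, cosh=3.311913, sinh=3.157336; start (x,ẋ)=(-0.043293, 0.448926) → end (x,ẋ)=(0.083975, 0.050319)

x = 0.0840, ẋ = 0.0503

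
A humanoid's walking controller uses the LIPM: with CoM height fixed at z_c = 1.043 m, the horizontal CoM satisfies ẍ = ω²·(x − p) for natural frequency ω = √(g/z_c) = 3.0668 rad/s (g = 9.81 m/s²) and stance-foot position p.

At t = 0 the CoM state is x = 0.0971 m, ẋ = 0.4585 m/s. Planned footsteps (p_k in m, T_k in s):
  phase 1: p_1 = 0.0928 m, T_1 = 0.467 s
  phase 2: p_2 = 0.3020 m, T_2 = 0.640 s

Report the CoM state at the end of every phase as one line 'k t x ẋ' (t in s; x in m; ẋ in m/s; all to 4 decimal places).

1 0.4670 0.3975 1.0409
2 1.1070 1.8329 4.8001

phase 1: p=0.0928, T=0.467, ωT=1.432196, cosh=2.213334, sinh=1.974550; start (x,ẋ)=(0.097100, 0.458500) → end (x,ẋ)=(0.397521, 1.040853)
phase 2: p=0.3020, T=0.640, ωT=1.962752, cosh=3.629681, sinh=3.489210; start (x,ẋ)=(0.397521, 1.040853) → end (x,ẋ)=(1.832927, 4.800107)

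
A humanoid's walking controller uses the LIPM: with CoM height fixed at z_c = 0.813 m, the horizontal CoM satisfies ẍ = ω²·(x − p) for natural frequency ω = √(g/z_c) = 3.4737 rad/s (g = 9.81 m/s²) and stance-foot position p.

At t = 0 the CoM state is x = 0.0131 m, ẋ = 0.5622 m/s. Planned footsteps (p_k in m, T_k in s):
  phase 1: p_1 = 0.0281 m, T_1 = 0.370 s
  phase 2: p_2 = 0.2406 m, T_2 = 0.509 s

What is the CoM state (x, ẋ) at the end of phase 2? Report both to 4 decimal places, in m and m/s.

x = 1.1513, ẋ = 3.3184

phase 1: p=0.0281, T=0.370, ωT=1.285269, cosh=1.946108, sinh=1.669532; start (x,ẋ)=(0.013100, 0.562200) → end (x,ẋ)=(0.269113, 1.007110)
phase 2: p=0.2406, T=0.509, ωT=1.768113, cosh=3.015221, sinh=2.844566; start (x,ẋ)=(0.269113, 1.007110) → end (x,ẋ)=(1.151283, 3.318405)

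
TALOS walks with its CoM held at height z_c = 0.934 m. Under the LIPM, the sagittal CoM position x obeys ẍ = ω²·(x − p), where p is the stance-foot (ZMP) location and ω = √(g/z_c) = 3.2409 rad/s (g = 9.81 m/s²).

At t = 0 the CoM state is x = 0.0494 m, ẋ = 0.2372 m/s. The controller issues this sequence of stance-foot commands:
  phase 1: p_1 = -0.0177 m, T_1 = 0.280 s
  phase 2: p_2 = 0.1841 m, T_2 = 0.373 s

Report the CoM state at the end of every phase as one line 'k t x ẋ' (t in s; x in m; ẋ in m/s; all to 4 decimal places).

1 0.2800 0.1549 0.5673
2 0.6530 0.3979 0.8904

phase 1: p=-0.0177, T=0.280, ωT=0.907452, cosh=1.440776, sinh=1.037225; start (x,ẋ)=(0.049400, 0.237200) → end (x,ẋ)=(0.154890, 0.567311)
phase 2: p=0.1841, T=0.373, ωT=1.208856, cosh=1.824094, sinh=1.525555; start (x,ẋ)=(0.154890, 0.567311) → end (x,ẋ)=(0.397863, 0.890411)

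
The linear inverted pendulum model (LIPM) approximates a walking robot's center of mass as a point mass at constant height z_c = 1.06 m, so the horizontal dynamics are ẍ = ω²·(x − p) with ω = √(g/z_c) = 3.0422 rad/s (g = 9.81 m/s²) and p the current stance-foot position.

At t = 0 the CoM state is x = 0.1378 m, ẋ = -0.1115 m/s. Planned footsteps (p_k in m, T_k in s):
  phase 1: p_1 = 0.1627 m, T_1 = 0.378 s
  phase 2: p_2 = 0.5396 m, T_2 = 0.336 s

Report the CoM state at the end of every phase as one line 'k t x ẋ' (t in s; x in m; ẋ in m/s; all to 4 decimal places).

phase 1: p=0.1627, T=0.378, ωT=1.149952, cosh=1.737346, sinh=1.420694; start (x,ẋ)=(0.137800, -0.111500) → end (x,ẋ)=(0.067370, -0.301333)
phase 2: p=0.5396, T=0.336, ωT=1.022179, cosh=1.569527, sinh=1.209717; start (x,ẋ)=(0.067370, -0.301333) → end (x,ẋ)=(-0.321401, -2.210852)

1 0.3780 0.0674 -0.3013
2 0.7140 -0.3214 -2.2109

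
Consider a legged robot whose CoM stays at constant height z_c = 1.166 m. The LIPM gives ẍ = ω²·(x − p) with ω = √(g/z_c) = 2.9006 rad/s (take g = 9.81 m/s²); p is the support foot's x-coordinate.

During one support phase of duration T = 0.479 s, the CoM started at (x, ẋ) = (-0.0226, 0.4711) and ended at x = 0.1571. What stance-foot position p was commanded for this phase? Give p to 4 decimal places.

p = 0.0887

ωT = 2.9006·0.479 = 1.389387; cosh(ωT) = 2.130810, sinh(ωT) = 1.881582
x(T) = p + (x₀−p)·cosh(ωT) + (ẋ₀/ω)·sinh(ωT) ⇒ p·(1 − cosh) = x(T) − x₀·cosh − (ẋ₀/ω)·sinh
numerator   = 0.1571 − (-0.0226)·2.130810 − (0.4711/2.9006)·1.881582 = -0.100340
denominator = 1 − 2.130810 = -1.130810
p = -0.100340 / -1.130810 = 0.0887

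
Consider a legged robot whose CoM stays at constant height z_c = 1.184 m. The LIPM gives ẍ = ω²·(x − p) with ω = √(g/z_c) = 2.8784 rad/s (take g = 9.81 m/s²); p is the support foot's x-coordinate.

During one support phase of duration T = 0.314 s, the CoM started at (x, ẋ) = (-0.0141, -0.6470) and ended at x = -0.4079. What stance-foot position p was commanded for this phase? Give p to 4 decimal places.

p = 0.3562

ωT = 2.8784·0.314 = 0.903818; cosh(ωT) = 1.437016, sinh(ωT) = 1.031995
x(T) = p + (x₀−p)·cosh(ωT) + (ẋ₀/ω)·sinh(ωT) ⇒ p·(1 − cosh) = x(T) − x₀·cosh − (ẋ₀/ω)·sinh
numerator   = -0.4079 − (-0.0141)·1.437016 − (-0.6470/2.8784)·1.031995 = -0.155669
denominator = 1 − 1.437016 = -0.437016
p = -0.155669 / -0.437016 = 0.3562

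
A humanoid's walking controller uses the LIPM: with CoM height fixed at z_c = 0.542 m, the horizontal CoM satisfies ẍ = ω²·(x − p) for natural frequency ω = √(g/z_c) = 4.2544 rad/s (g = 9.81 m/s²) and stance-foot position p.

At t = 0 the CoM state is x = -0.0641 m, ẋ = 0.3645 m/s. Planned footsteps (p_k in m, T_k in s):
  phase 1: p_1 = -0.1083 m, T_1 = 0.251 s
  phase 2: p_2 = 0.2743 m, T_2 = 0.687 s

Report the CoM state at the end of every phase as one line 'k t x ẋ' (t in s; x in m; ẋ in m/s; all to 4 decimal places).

1 0.2510 0.0735 0.8340
2 0.9380 0.2192 -0.1434

phase 1: p=-0.1083, T=0.251, ωT=1.067854, cosh=1.626438, sinh=1.282693; start (x,ẋ)=(-0.064100, 0.364500) → end (x,ẋ)=(0.073485, 0.834040)
phase 2: p=0.2743, T=0.687, ωT=2.922773, cosh=9.323277, sinh=9.269493; start (x,ẋ)=(0.073485, 0.834040) → end (x,ẋ)=(0.219250, -0.143398)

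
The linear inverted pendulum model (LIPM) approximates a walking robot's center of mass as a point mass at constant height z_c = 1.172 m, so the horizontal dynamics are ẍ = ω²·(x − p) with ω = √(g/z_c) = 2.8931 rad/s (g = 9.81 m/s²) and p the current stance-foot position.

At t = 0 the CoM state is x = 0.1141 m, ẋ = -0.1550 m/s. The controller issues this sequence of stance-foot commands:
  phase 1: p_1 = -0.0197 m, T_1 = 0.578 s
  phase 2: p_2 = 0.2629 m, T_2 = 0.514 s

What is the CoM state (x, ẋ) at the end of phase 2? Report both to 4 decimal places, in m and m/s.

phase 1: p=-0.0197, T=0.578, ωT=1.672212, cosh=2.755881, sinh=2.568050; start (x,ẋ)=(0.114100, -0.155000) → end (x,ẋ)=(0.211452, 0.566922)
phase 2: p=0.2629, T=0.514, ωT=1.487053, cosh=2.325039, sinh=2.099001; start (x,ẋ)=(0.211452, 0.566922) → end (x,ẋ)=(0.554594, 1.005690)

x = 0.5546, ẋ = 1.0057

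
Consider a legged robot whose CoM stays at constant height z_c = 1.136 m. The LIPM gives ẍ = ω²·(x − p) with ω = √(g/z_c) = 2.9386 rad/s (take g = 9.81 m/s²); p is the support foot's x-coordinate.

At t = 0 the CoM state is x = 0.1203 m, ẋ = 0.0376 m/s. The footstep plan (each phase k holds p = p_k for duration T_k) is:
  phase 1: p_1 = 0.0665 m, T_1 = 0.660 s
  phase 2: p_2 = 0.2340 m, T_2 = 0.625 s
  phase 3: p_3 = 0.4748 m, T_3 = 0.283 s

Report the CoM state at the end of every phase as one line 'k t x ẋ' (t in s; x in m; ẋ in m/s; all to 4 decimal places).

phase 1: p=0.0665, T=0.660, ωT=1.939476, cosh=3.549442, sinh=3.405663; start (x,ẋ)=(0.120300, 0.037600) → end (x,ẋ)=(0.301036, 0.671883)
phase 2: p=0.2340, T=0.625, ωT=1.836625, cosh=3.217339, sinh=3.057984; start (x,ẋ)=(0.301036, 0.671883) → end (x,ẋ)=(1.148857, 2.764075)
phase 3: p=0.4748, T=0.283, ωT=0.831624, cosh=1.366194, sinh=0.930852; start (x,ẋ)=(1.148857, 2.764075) → end (x,ẋ)=(2.271261, 5.620080)

1 0.6600 0.3010 0.6719
2 1.2850 1.1489 2.7641
3 1.5680 2.2713 5.6201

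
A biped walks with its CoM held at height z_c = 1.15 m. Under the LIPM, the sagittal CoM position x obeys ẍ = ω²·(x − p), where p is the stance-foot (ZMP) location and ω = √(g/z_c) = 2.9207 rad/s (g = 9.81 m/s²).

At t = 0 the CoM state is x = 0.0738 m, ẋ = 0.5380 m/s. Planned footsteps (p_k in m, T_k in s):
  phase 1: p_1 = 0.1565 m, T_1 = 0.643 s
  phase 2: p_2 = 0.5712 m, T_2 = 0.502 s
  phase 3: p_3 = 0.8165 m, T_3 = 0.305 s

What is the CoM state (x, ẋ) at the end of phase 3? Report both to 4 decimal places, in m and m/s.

phase 1: p=0.1565, T=0.643, ωT=1.878010, cosh=3.346686, sinh=3.193791; start (x,ẋ)=(0.073800, 0.538000) → end (x,ẋ)=(0.468033, 1.029082)
phase 2: p=0.5712, T=0.502, ωT=1.466191, cosh=2.281752, sinh=2.050950; start (x,ẋ)=(0.468033, 1.029082) → end (x,ẋ)=(1.058433, 1.730121)
phase 3: p=0.8165, T=0.305, ωT=0.890814, cosh=1.423717, sinh=1.013395; start (x,ẋ)=(1.058433, 1.730121) → end (x,ẋ)=(1.761243, 3.179279)

x = 1.7612, ẋ = 3.1793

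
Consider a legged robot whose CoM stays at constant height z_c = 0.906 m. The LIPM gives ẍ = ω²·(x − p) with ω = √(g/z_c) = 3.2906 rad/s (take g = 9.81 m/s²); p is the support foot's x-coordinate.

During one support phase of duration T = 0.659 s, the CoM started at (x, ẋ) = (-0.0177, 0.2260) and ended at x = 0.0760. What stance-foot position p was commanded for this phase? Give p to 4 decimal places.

ωT = 3.2906·0.659 = 2.168505; cosh(ωT) = 4.429776, sinh(ωT) = 4.315428
x(T) = p + (x₀−p)·cosh(ωT) + (ẋ₀/ω)·sinh(ωT) ⇒ p·(1 − cosh) = x(T) − x₀·cosh − (ẋ₀/ω)·sinh
numerator   = 0.0760 − (-0.0177)·4.429776 − (0.2260/3.2906)·4.315428 = -0.141979
denominator = 1 − 4.429776 = -3.429776
p = -0.141979 / -3.429776 = 0.0414

p = 0.0414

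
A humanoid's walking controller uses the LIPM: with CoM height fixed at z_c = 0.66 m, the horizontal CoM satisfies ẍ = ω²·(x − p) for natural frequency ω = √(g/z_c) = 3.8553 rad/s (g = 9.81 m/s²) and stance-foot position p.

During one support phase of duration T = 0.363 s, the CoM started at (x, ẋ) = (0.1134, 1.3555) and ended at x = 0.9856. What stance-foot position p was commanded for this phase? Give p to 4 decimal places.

ωT = 3.8553·0.363 = 1.399474; cosh(ωT) = 2.149897, sinh(ωT) = 1.903170
x(T) = p + (x₀−p)·cosh(ωT) + (ẋ₀/ω)·sinh(ωT) ⇒ p·(1 − cosh) = x(T) − x₀·cosh − (ẋ₀/ω)·sinh
numerator   = 0.9856 − (0.1134)·2.149897 − (1.3555/3.8553)·1.903170 = 0.072659
denominator = 1 − 2.149897 = -1.149897
p = 0.072659 / -1.149897 = -0.0632

p = -0.0632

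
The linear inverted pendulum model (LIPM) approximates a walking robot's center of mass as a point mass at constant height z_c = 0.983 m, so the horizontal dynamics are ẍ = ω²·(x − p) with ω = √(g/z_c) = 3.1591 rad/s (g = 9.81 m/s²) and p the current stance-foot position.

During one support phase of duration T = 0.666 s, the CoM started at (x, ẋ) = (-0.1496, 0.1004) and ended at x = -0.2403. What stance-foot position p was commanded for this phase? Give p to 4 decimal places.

p = -0.0803

ωT = 3.1591·0.666 = 2.103961; cosh(ωT) = 4.160275, sinh(ωT) = 4.038302
x(T) = p + (x₀−p)·cosh(ωT) + (ẋ₀/ω)·sinh(ωT) ⇒ p·(1 − cosh) = x(T) − x₀·cosh − (ẋ₀/ω)·sinh
numerator   = -0.2403 − (-0.1496)·4.160275 − (0.1004/3.1591)·4.038302 = 0.253735
denominator = 1 − 4.160275 = -3.160275
p = 0.253735 / -3.160275 = -0.0803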